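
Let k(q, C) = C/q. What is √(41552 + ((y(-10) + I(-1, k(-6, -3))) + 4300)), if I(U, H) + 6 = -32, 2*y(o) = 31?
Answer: √183318/2 ≈ 214.08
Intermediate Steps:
y(o) = 31/2 (y(o) = (½)*31 = 31/2)
I(U, H) = -38 (I(U, H) = -6 - 32 = -38)
√(41552 + ((y(-10) + I(-1, k(-6, -3))) + 4300)) = √(41552 + ((31/2 - 38) + 4300)) = √(41552 + (-45/2 + 4300)) = √(41552 + 8555/2) = √(91659/2) = √183318/2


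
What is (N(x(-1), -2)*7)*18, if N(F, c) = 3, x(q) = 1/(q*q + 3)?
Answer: 378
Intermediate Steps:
x(q) = 1/(3 + q²) (x(q) = 1/(q² + 3) = 1/(3 + q²))
(N(x(-1), -2)*7)*18 = (3*7)*18 = 21*18 = 378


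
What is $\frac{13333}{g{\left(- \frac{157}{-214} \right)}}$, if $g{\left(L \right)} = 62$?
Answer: $\frac{13333}{62} \approx 215.05$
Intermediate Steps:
$\frac{13333}{g{\left(- \frac{157}{-214} \right)}} = \frac{13333}{62}$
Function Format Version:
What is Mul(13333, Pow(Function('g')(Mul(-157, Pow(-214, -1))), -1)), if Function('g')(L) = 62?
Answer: Rational(13333, 62) ≈ 215.05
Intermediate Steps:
Mul(13333, Pow(Function('g')(Mul(-157, Pow(-214, -1))), -1)) = Mul(13333, Pow(62, -1)) = Mul(13333, Rational(1, 62)) = Rational(13333, 62)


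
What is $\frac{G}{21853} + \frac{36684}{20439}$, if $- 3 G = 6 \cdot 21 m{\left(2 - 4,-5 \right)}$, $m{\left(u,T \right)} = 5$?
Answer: $\frac{88595918}{49628163} \approx 1.7852$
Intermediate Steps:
$G = -210$ ($G = - \frac{6 \cdot 21 \cdot 5}{3} = - \frac{126 \cdot 5}{3} = \left(- \frac{1}{3}\right) 630 = -210$)
$\frac{G}{21853} + \frac{36684}{20439} = - \frac{210}{21853} + \frac{36684}{20439} = \left(-210\right) \frac{1}{21853} + 36684 \cdot \frac{1}{20439} = - \frac{210}{21853} + \frac{4076}{2271} = \frac{88595918}{49628163}$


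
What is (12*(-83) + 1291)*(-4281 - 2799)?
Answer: -2088600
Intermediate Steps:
(12*(-83) + 1291)*(-4281 - 2799) = (-996 + 1291)*(-7080) = 295*(-7080) = -2088600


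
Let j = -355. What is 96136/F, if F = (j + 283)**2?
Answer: 12017/648 ≈ 18.545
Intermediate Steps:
F = 5184 (F = (-355 + 283)**2 = (-72)**2 = 5184)
96136/F = 96136/5184 = 96136*(1/5184) = 12017/648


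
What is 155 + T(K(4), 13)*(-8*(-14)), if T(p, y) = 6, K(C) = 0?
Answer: 827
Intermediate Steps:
155 + T(K(4), 13)*(-8*(-14)) = 155 + 6*(-8*(-14)) = 155 + 6*112 = 155 + 672 = 827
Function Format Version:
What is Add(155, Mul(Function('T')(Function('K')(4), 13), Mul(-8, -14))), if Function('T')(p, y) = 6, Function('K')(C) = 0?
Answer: 827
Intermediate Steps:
Add(155, Mul(Function('T')(Function('K')(4), 13), Mul(-8, -14))) = Add(155, Mul(6, Mul(-8, -14))) = Add(155, Mul(6, 112)) = Add(155, 672) = 827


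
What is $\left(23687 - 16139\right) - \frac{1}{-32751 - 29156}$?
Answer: $\frac{467274037}{61907} \approx 7548.0$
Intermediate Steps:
$\left(23687 - 16139\right) - \frac{1}{-32751 - 29156} = 7548 - \frac{1}{-61907} = 7548 - - \frac{1}{61907} = 7548 + \frac{1}{61907} = \frac{467274037}{61907}$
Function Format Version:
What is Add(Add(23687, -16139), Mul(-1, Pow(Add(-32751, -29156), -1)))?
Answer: Rational(467274037, 61907) ≈ 7548.0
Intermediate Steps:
Add(Add(23687, -16139), Mul(-1, Pow(Add(-32751, -29156), -1))) = Add(7548, Mul(-1, Pow(-61907, -1))) = Add(7548, Mul(-1, Rational(-1, 61907))) = Add(7548, Rational(1, 61907)) = Rational(467274037, 61907)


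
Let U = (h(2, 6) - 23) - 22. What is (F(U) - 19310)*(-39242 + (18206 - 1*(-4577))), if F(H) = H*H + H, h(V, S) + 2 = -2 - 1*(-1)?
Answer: 280691786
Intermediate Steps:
h(V, S) = -3 (h(V, S) = -2 + (-2 - 1*(-1)) = -2 + (-2 + 1) = -2 - 1 = -3)
U = -48 (U = (-3 - 23) - 22 = -26 - 22 = -48)
F(H) = H + H² (F(H) = H² + H = H + H²)
(F(U) - 19310)*(-39242 + (18206 - 1*(-4577))) = (-48*(1 - 48) - 19310)*(-39242 + (18206 - 1*(-4577))) = (-48*(-47) - 19310)*(-39242 + (18206 + 4577)) = (2256 - 19310)*(-39242 + 22783) = -17054*(-16459) = 280691786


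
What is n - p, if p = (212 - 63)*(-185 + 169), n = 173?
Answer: 2557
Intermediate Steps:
p = -2384 (p = 149*(-16) = -2384)
n - p = 173 - 1*(-2384) = 173 + 2384 = 2557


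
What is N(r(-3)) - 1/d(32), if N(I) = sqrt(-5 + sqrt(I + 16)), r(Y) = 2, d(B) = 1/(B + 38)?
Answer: -70 + I*sqrt(5 - 3*sqrt(2)) ≈ -70.0 + 0.87026*I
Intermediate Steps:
d(B) = 1/(38 + B)
N(I) = sqrt(-5 + sqrt(16 + I))
N(r(-3)) - 1/d(32) = sqrt(-5 + sqrt(16 + 2)) - 1/(1/(38 + 32)) = sqrt(-5 + sqrt(18)) - 1/(1/70) = sqrt(-5 + 3*sqrt(2)) - 1/1/70 = sqrt(-5 + 3*sqrt(2)) - 1*70 = sqrt(-5 + 3*sqrt(2)) - 70 = -70 + sqrt(-5 + 3*sqrt(2))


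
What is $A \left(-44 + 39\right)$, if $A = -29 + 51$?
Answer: $-110$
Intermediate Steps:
$A = 22$
$A \left(-44 + 39\right) = 22 \left(-44 + 39\right) = 22 \left(-5\right) = -110$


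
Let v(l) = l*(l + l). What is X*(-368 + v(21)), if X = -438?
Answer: -225132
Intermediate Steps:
v(l) = 2*l² (v(l) = l*(2*l) = 2*l²)
X*(-368 + v(21)) = -438*(-368 + 2*21²) = -438*(-368 + 2*441) = -438*(-368 + 882) = -438*514 = -225132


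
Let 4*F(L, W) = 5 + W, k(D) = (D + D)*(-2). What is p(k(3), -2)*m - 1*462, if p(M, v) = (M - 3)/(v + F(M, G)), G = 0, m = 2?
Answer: -422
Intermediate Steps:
k(D) = -4*D (k(D) = (2*D)*(-2) = -4*D)
F(L, W) = 5/4 + W/4 (F(L, W) = (5 + W)/4 = 5/4 + W/4)
p(M, v) = (-3 + M)/(5/4 + v) (p(M, v) = (M - 3)/(v + (5/4 + (1/4)*0)) = (-3 + M)/(v + (5/4 + 0)) = (-3 + M)/(v + 5/4) = (-3 + M)/(5/4 + v))
p(k(3), -2)*m - 1*462 = (4*(-3 - 4*3)/(5 + 4*(-2)))*2 - 1*462 = (4*(-3 - 12)/(5 - 8))*2 - 462 = (4*(-15)/(-3))*2 - 462 = (4*(-1/3)*(-15))*2 - 462 = 20*2 - 462 = 40 - 462 = -422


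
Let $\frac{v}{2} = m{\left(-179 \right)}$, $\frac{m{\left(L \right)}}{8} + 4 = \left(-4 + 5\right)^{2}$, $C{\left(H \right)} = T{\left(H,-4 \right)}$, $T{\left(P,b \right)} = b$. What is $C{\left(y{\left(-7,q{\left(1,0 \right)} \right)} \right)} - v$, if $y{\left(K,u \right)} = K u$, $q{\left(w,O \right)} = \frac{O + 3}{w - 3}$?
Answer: $44$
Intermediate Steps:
$q{\left(w,O \right)} = \frac{3 + O}{-3 + w}$
$C{\left(H \right)} = -4$
$m{\left(L \right)} = -24$ ($m{\left(L \right)} = -32 + 8 \left(-4 + 5\right)^{2} = -32 + 8 \cdot 1^{2} = -32 + 8 \cdot 1 = -32 + 8 = -24$)
$v = -48$ ($v = 2 \left(-24\right) = -48$)
$C{\left(y{\left(-7,q{\left(1,0 \right)} \right)} \right)} - v = -4 - -48 = -4 + 48 = 44$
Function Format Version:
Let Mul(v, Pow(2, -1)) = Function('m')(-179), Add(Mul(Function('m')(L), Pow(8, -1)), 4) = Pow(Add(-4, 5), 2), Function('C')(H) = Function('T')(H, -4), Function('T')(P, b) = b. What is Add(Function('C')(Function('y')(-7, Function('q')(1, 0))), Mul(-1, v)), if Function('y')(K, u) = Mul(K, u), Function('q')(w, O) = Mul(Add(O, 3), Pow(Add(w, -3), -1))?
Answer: 44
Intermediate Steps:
Function('q')(w, O) = Mul(Pow(Add(-3, w), -1), Add(3, O)) (Function('q')(w, O) = Mul(Add(3, O), Pow(Add(-3, w), -1)) = Mul(Pow(Add(-3, w), -1), Add(3, O)))
Function('C')(H) = -4
Function('m')(L) = -24 (Function('m')(L) = Add(-32, Mul(8, Pow(Add(-4, 5), 2))) = Add(-32, Mul(8, Pow(1, 2))) = Add(-32, Mul(8, 1)) = Add(-32, 8) = -24)
v = -48 (v = Mul(2, -24) = -48)
Add(Function('C')(Function('y')(-7, Function('q')(1, 0))), Mul(-1, v)) = Add(-4, Mul(-1, -48)) = Add(-4, 48) = 44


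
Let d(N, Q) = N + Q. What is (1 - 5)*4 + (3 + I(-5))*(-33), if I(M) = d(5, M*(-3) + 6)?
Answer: -973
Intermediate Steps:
I(M) = 11 - 3*M (I(M) = 5 + (M*(-3) + 6) = 5 + (-3*M + 6) = 5 + (6 - 3*M) = 11 - 3*M)
(1 - 5)*4 + (3 + I(-5))*(-33) = (1 - 5)*4 + (3 + (11 - 3*(-5)))*(-33) = -4*4 + (3 + (11 + 15))*(-33) = -16 + (3 + 26)*(-33) = -16 + 29*(-33) = -16 - 957 = -973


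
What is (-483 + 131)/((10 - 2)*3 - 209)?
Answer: 352/185 ≈ 1.9027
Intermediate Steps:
(-483 + 131)/((10 - 2)*3 - 209) = -352/(8*3 - 209) = -352/(24 - 209) = -352/(-185) = -352*(-1/185) = 352/185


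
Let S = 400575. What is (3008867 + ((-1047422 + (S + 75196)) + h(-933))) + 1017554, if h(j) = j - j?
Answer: 3454770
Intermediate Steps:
h(j) = 0
(3008867 + ((-1047422 + (S + 75196)) + h(-933))) + 1017554 = (3008867 + ((-1047422 + (400575 + 75196)) + 0)) + 1017554 = (3008867 + ((-1047422 + 475771) + 0)) + 1017554 = (3008867 + (-571651 + 0)) + 1017554 = (3008867 - 571651) + 1017554 = 2437216 + 1017554 = 3454770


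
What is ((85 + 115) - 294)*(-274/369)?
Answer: 25756/369 ≈ 69.799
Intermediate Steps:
((85 + 115) - 294)*(-274/369) = (200 - 294)*(-274*1/369) = -94*(-274/369) = 25756/369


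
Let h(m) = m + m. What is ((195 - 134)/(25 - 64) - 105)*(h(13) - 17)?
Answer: -12468/13 ≈ -959.08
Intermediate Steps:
h(m) = 2*m
((195 - 134)/(25 - 64) - 105)*(h(13) - 17) = ((195 - 134)/(25 - 64) - 105)*(2*13 - 17) = (61/(-39) - 105)*(26 - 17) = (61*(-1/39) - 105)*9 = (-61/39 - 105)*9 = -4156/39*9 = -12468/13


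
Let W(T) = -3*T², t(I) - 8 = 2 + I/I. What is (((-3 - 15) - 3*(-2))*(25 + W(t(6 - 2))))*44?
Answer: 178464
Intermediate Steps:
t(I) = 11 (t(I) = 8 + (2 + I/I) = 8 + (2 + 1) = 8 + 3 = 11)
(((-3 - 15) - 3*(-2))*(25 + W(t(6 - 2))))*44 = (((-3 - 15) - 3*(-2))*(25 - 3*11²))*44 = ((-18 + 6)*(25 - 3*121))*44 = -12*(25 - 363)*44 = -12*(-338)*44 = 4056*44 = 178464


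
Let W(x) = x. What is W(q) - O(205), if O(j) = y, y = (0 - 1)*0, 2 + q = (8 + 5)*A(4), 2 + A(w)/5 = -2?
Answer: -262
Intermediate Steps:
A(w) = -20 (A(w) = -10 + 5*(-2) = -10 - 10 = -20)
q = -262 (q = -2 + (8 + 5)*(-20) = -2 + 13*(-20) = -2 - 260 = -262)
y = 0 (y = -1*0 = 0)
O(j) = 0
W(q) - O(205) = -262 - 1*0 = -262 + 0 = -262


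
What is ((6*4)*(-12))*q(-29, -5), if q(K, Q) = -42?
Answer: 12096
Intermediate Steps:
((6*4)*(-12))*q(-29, -5) = ((6*4)*(-12))*(-42) = (24*(-12))*(-42) = -288*(-42) = 12096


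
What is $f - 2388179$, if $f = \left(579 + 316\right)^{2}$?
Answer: $-1587154$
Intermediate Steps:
$f = 801025$ ($f = 895^{2} = 801025$)
$f - 2388179 = 801025 - 2388179 = -1587154$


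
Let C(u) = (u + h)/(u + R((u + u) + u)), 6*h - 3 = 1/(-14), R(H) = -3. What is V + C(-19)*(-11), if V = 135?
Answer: 21125/168 ≈ 125.74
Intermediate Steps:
h = 41/84 (h = ½ + (⅙)/(-14) = ½ + (⅙)*(-1/14) = ½ - 1/84 = 41/84 ≈ 0.48810)
C(u) = (41/84 + u)/(-3 + u) (C(u) = (u + 41/84)/(u - 3) = (41/84 + u)/(-3 + u))
V + C(-19)*(-11) = 135 + ((41/84 - 19)/(-3 - 19))*(-11) = 135 + (-1555/84/(-22))*(-11) = 135 - 1/22*(-1555/84)*(-11) = 135 + (1555/1848)*(-11) = 135 - 1555/168 = 21125/168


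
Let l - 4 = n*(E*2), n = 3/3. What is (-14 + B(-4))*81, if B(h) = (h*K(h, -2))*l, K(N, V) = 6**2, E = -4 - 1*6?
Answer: 185490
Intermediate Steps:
E = -10 (E = -4 - 6 = -10)
n = 1 (n = 3*(1/3) = 1)
K(N, V) = 36
l = -16 (l = 4 + 1*(-10*2) = 4 + 1*(-20) = 4 - 20 = -16)
B(h) = -576*h (B(h) = (h*36)*(-16) = (36*h)*(-16) = -576*h)
(-14 + B(-4))*81 = (-14 - 576*(-4))*81 = (-14 + 2304)*81 = 2290*81 = 185490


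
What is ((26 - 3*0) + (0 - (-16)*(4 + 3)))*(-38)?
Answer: -5244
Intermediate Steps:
((26 - 3*0) + (0 - (-16)*(4 + 3)))*(-38) = ((26 - 1*0) + (0 - (-16)*7))*(-38) = ((26 + 0) + (0 - 4*(-28)))*(-38) = (26 + (0 + 112))*(-38) = (26 + 112)*(-38) = 138*(-38) = -5244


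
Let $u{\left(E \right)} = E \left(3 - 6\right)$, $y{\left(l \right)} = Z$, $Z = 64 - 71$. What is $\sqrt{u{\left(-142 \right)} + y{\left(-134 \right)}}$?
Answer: $\sqrt{419} \approx 20.469$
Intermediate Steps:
$Z = -7$
$y{\left(l \right)} = -7$
$u{\left(E \right)} = - 3 E$ ($u{\left(E \right)} = E \left(-3\right) = - 3 E$)
$\sqrt{u{\left(-142 \right)} + y{\left(-134 \right)}} = \sqrt{\left(-3\right) \left(-142\right) - 7} = \sqrt{426 - 7} = \sqrt{419}$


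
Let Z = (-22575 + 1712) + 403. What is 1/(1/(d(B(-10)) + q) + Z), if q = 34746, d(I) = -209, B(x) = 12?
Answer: -34537/706627019 ≈ -4.8876e-5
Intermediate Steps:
Z = -20460 (Z = -20863 + 403 = -20460)
1/(1/(d(B(-10)) + q) + Z) = 1/(1/(-209 + 34746) - 20460) = 1/(1/34537 - 20460) = 1/(-706627019/34537) = -34537/706627019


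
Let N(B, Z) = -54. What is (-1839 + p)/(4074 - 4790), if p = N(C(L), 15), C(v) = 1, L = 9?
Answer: 1893/716 ≈ 2.6439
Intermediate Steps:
p = -54
(-1839 + p)/(4074 - 4790) = (-1839 - 54)/(4074 - 4790) = -1893/(-716) = -1893*(-1/716) = 1893/716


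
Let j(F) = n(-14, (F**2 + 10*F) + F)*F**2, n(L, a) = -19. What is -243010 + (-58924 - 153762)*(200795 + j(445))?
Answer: 757519229470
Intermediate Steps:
j(F) = -19*F**2
-243010 + (-58924 - 153762)*(200795 + j(445)) = -243010 + (-58924 - 153762)*(200795 - 19*445**2) = -243010 - 212686*(200795 - 19*198025) = -243010 - 212686*(200795 - 3762475) = -243010 - 212686*(-3561680) = -243010 + 757519472480 = 757519229470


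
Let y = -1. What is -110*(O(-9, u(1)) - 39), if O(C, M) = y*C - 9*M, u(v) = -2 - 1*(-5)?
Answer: 6270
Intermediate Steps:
u(v) = 3 (u(v) = -2 + 5 = 3)
O(C, M) = -C - 9*M
-110*(O(-9, u(1)) - 39) = -110*((-1*(-9) - 9*3) - 39) = -110*((9 - 27) - 39) = -110*(-18 - 39) = -110*(-57) = 6270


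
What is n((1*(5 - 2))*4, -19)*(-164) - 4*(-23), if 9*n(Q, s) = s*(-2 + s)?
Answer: -21536/3 ≈ -7178.7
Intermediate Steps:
n(Q, s) = s*(-2 + s)/9 (n(Q, s) = (s*(-2 + s))/9 = s*(-2 + s)/9)
n((1*(5 - 2))*4, -19)*(-164) - 4*(-23) = ((⅑)*(-19)*(-2 - 19))*(-164) - 4*(-23) = ((⅑)*(-19)*(-21))*(-164) + 92 = (133/3)*(-164) + 92 = -21812/3 + 92 = -21536/3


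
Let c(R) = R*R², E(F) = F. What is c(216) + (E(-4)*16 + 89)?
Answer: 10077721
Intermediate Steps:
c(R) = R³
c(216) + (E(-4)*16 + 89) = 216³ + (-4*16 + 89) = 10077696 + (-64 + 89) = 10077696 + 25 = 10077721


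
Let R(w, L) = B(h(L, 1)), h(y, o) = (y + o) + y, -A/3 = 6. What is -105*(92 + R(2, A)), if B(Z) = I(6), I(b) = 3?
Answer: -9975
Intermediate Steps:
A = -18 (A = -3*6 = -18)
h(y, o) = o + 2*y (h(y, o) = (o + y) + y = o + 2*y)
B(Z) = 3
R(w, L) = 3
-105*(92 + R(2, A)) = -105*(92 + 3) = -105*95 = -9975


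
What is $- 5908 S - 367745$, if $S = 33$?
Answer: $-562709$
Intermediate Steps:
$- 5908 S - 367745 = \left(-5908\right) 33 - 367745 = -194964 - 367745 = -562709$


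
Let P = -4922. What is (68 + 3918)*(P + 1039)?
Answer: -15477638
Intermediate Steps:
(68 + 3918)*(P + 1039) = (68 + 3918)*(-4922 + 1039) = 3986*(-3883) = -15477638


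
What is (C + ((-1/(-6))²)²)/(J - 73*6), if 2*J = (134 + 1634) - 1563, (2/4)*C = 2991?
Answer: -127093/7128 ≈ -17.830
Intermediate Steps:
C = 5982 (C = 2*2991 = 5982)
J = 205/2 (J = ((134 + 1634) - 1563)/2 = (1768 - 1563)/2 = (½)*205 = 205/2 ≈ 102.50)
(C + ((-1/(-6))²)²)/(J - 73*6) = (5982 + ((-1/(-6))²)²)/(205/2 - 73*6) = (5982 + ((-1*(-⅙))²)²)/(205/2 - 438) = (5982 + ((⅙)²)²)/(-671/2) = (5982 + (1/36)²)*(-2/671) = (5982 + 1/1296)*(-2/671) = (7752673/1296)*(-2/671) = -127093/7128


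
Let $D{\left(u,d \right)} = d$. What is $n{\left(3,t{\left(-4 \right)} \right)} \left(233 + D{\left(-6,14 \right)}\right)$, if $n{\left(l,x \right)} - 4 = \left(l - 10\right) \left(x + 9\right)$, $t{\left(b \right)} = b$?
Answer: $-7657$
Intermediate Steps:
$n{\left(l,x \right)} = 4 + \left(-10 + l\right) \left(9 + x\right)$ ($n{\left(l,x \right)} = 4 + \left(l - 10\right) \left(x + 9\right) = 4 + \left(-10 + l\right) \left(9 + x\right)$)
$n{\left(3,t{\left(-4 \right)} \right)} \left(233 + D{\left(-6,14 \right)}\right) = \left(-86 - -40 + 9 \cdot 3 + 3 \left(-4\right)\right) \left(233 + 14\right) = \left(-86 + 40 + 27 - 12\right) 247 = \left(-31\right) 247 = -7657$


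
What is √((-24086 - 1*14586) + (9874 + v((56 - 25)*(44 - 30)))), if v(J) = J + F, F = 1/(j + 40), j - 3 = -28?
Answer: I*√6381885/15 ≈ 168.42*I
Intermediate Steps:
j = -25 (j = 3 - 28 = -25)
F = 1/15 (F = 1/(-25 + 40) = 1/15 ≈ 0.066667)
v(J) = 1/15 + J (v(J) = J + 1/15 = 1/15 + J)
√((-24086 - 1*14586) + (9874 + v((56 - 25)*(44 - 30)))) = √((-24086 - 1*14586) + (9874 + (1/15 + (56 - 25)*(44 - 30)))) = √((-24086 - 14586) + (9874 + (1/15 + 31*14))) = √(-38672 + (9874 + (1/15 + 434))) = √(-38672 + (9874 + 6511/15)) = √(-38672 + 154621/15) = √(-425459/15) = I*√6381885/15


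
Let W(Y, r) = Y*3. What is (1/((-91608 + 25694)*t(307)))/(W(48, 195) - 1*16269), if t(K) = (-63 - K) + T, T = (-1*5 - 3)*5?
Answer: -1/435773932500 ≈ -2.2948e-12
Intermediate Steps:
T = -40 (T = (-5 - 3)*5 = -8*5 = -40)
W(Y, r) = 3*Y
t(K) = -103 - K (t(K) = (-63 - K) - 40 = -103 - K)
(1/((-91608 + 25694)*t(307)))/(W(48, 195) - 1*16269) = (1/((-91608 + 25694)*(-103 - 1*307)))/(3*48 - 1*16269) = (1/((-65914)*(-103 - 307)))/(144 - 16269) = -1/65914/(-410)/(-16125) = -1/65914*(-1/410)*(-1/16125) = (1/27024740)*(-1/16125) = -1/435773932500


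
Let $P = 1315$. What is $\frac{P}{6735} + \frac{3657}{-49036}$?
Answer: $\frac{346543}{2871804} \approx 0.12067$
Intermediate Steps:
$\frac{P}{6735} + \frac{3657}{-49036} = \frac{1315}{6735} + \frac{3657}{-49036} = 1315 \cdot \frac{1}{6735} + 3657 \left(- \frac{1}{49036}\right) = \frac{263}{1347} - \frac{159}{2132} = \frac{346543}{2871804}$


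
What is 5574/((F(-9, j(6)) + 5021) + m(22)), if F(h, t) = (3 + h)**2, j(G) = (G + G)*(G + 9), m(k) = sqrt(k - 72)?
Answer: 9395906/8524433 - 9290*I*sqrt(2)/8524433 ≈ 1.1022 - 0.0015412*I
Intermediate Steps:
m(k) = sqrt(-72 + k)
j(G) = 2*G*(9 + G) (j(G) = (2*G)*(9 + G) = 2*G*(9 + G))
5574/((F(-9, j(6)) + 5021) + m(22)) = 5574/(((3 - 9)**2 + 5021) + sqrt(-72 + 22)) = 5574/(((-6)**2 + 5021) + sqrt(-50)) = 5574/((36 + 5021) + 5*I*sqrt(2)) = 5574/(5057 + 5*I*sqrt(2))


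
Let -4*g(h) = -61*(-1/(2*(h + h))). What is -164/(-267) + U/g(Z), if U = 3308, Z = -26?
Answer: 367436180/16287 ≈ 22560.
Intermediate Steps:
g(h) = -61/(16*h) (g(h) = -(-61)/(4*((h + h)*(-2))) = -(-61)/(4*((2*h)*(-2))) = -(-61)/(4*((-4*h))) = -(-61)*(-1/(4*h))/4 = -61/(16*h))
-164/(-267) + U/g(Z) = -164/(-267) + 3308/((-61/16/(-26))) = -164*(-1/267) + 3308/((-61/16*(-1/26))) = 164/267 + 3308/(61/416) = 164/267 + 3308*(416/61) = 164/267 + 1376128/61 = 367436180/16287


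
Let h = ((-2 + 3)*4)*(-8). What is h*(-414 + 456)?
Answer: -1344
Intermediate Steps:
h = -32 (h = (1*4)*(-8) = 4*(-8) = -32)
h*(-414 + 456) = -32*(-414 + 456) = -32*42 = -1344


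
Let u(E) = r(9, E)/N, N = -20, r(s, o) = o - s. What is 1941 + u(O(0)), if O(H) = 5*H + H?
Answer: 38829/20 ≈ 1941.4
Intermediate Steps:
O(H) = 6*H
u(E) = 9/20 - E/20 (u(E) = (E - 1*9)/(-20) = (E - 9)*(-1/20) = (-9 + E)*(-1/20) = 9/20 - E/20)
1941 + u(O(0)) = 1941 + (9/20 - 3*0/10) = 1941 + (9/20 - 1/20*0) = 1941 + (9/20 + 0) = 1941 + 9/20 = 38829/20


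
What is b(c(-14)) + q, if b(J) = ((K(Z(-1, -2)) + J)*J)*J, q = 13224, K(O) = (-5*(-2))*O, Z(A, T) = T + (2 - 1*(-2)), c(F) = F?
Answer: 14400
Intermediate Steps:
Z(A, T) = 4 + T (Z(A, T) = T + (2 + 2) = T + 4 = 4 + T)
K(O) = 10*O
b(J) = J**2*(20 + J) (b(J) = ((10*(4 - 2) + J)*J)*J = ((10*2 + J)*J)*J = ((20 + J)*J)*J = (J*(20 + J))*J = J**2*(20 + J))
b(c(-14)) + q = (-14)**2*(20 - 14) + 13224 = 196*6 + 13224 = 1176 + 13224 = 14400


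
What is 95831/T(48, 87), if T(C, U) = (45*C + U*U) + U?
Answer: 95831/9816 ≈ 9.7627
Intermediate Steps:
T(C, U) = U + U² + 45*C (T(C, U) = (45*C + U²) + U = (U² + 45*C) + U = U + U² + 45*C)
95831/T(48, 87) = 95831/(87 + 87² + 45*48) = 95831/(87 + 7569 + 2160) = 95831/9816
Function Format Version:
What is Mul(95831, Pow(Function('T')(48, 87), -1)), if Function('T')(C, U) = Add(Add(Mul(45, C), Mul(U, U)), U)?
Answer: Rational(95831, 9816) ≈ 9.7627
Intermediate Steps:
Function('T')(C, U) = Add(U, Pow(U, 2), Mul(45, C)) (Function('T')(C, U) = Add(Add(Mul(45, C), Pow(U, 2)), U) = Add(Add(Pow(U, 2), Mul(45, C)), U) = Add(U, Pow(U, 2), Mul(45, C)))
Mul(95831, Pow(Function('T')(48, 87), -1)) = Mul(95831, Pow(Add(87, Pow(87, 2), Mul(45, 48)), -1)) = Mul(95831, Pow(Add(87, 7569, 2160), -1)) = Mul(95831, Pow(9816, -1)) = Mul(95831, Rational(1, 9816)) = Rational(95831, 9816)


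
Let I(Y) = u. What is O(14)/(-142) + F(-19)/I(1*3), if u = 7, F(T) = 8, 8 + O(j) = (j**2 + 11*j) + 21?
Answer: -1405/994 ≈ -1.4135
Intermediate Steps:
O(j) = 13 + j**2 + 11*j (O(j) = -8 + ((j**2 + 11*j) + 21) = -8 + (21 + j**2 + 11*j) = 13 + j**2 + 11*j)
I(Y) = 7
O(14)/(-142) + F(-19)/I(1*3) = (13 + 14**2 + 11*14)/(-142) + 8/7 = (13 + 196 + 154)*(-1/142) + 8*(1/7) = 363*(-1/142) + 8/7 = -363/142 + 8/7 = -1405/994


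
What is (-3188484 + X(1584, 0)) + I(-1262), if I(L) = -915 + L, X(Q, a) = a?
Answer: -3190661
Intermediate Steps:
(-3188484 + X(1584, 0)) + I(-1262) = (-3188484 + 0) + (-915 - 1262) = -3188484 - 2177 = -3190661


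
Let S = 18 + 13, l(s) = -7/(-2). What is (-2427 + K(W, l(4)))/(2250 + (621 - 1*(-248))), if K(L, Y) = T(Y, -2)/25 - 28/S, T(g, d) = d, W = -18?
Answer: -1881687/2417225 ≈ -0.77845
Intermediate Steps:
l(s) = 7/2 (l(s) = -7*(-½) = 7/2)
S = 31
K(L, Y) = -762/775 (K(L, Y) = -2/25 - 28/31 = -762/775)
(-2427 + K(W, l(4)))/(2250 + (621 - 1*(-248))) = (-2427 - 762/775)/(2250 + (621 - 1*(-248))) = -1881687/(775*(2250 + (621 + 248))) = -1881687/(775*(2250 + 869)) = -1881687/775/3119 = -1881687/775*1/3119 = -1881687/2417225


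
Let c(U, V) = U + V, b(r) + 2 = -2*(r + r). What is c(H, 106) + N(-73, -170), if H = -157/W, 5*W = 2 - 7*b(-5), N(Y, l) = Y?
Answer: 4877/124 ≈ 39.331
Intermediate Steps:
b(r) = -2 - 4*r (b(r) = -2 - 2*(r + r) = -2 - 4*r)
W = -124/5 (W = (2 - 7*(-2 - 4*(-5)))/5 = (2 - 7*(-2 + 20))/5 = (2 - 7*18)/5 = (2 - 126)/5 = (1/5)*(-124) = -124/5 ≈ -24.800)
H = 785/124 (H = -157/(-124/5) = -157*(-5/124) = 785/124 ≈ 6.3306)
c(H, 106) + N(-73, -170) = (785/124 + 106) - 73 = 13929/124 - 73 = 4877/124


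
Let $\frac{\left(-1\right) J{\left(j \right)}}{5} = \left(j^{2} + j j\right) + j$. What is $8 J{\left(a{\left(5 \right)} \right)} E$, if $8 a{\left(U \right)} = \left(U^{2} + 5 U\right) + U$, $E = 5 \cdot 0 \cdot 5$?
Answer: $0$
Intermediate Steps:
$E = 0$ ($E = 0 \cdot 5 = 0$)
$a{\left(U \right)} = \frac{U^{2}}{8} + \frac{3 U}{4}$ ($a{\left(U \right)} = \frac{\left(U^{2} + 5 U\right) + U}{8} = \frac{U^{2} + 6 U}{8} = \frac{U^{2}}{8} + \frac{3 U}{4}$)
$J{\left(j \right)} = - 10 j^{2} - 5 j$ ($J{\left(j \right)} = - 5 \left(\left(j^{2} + j j\right) + j\right) = - 5 \left(\left(j^{2} + j^{2}\right) + j\right) = - 5 \left(2 j^{2} + j\right) = - 5 \left(j + 2 j^{2}\right) = - 10 j^{2} - 5 j$)
$8 J{\left(a{\left(5 \right)} \right)} E = 8 \left(- 5 \cdot \frac{1}{8} \cdot 5 \left(6 + 5\right) \left(1 + 2 \cdot \frac{1}{8} \cdot 5 \left(6 + 5\right)\right)\right) 0 = 8 \left(- 5 \cdot \frac{1}{8} \cdot 5 \cdot 11 \left(1 + 2 \cdot \frac{1}{8} \cdot 5 \cdot 11\right)\right) 0 = 8 \left(\left(-5\right) \frac{55}{8} \left(1 + 2 \cdot \frac{55}{8}\right)\right) 0 = 8 \left(\left(-5\right) \frac{55}{8} \left(1 + \frac{55}{4}\right)\right) 0 = 8 \left(\left(-5\right) \frac{55}{8} \cdot \frac{59}{4}\right) 0 = 8 \left(- \frac{16225}{32}\right) 0 = \left(- \frac{16225}{4}\right) 0 = 0$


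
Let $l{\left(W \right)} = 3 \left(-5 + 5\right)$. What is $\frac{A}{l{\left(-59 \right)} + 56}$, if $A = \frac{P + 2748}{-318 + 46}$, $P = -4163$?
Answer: $\frac{1415}{15232} \approx 0.092897$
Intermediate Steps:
$l{\left(W \right)} = 0$ ($l{\left(W \right)} = 3 \cdot 0 = 0$)
$A = \frac{1415}{272}$ ($A = \frac{-4163 + 2748}{-318 + 46} = - \frac{1415}{-272} = \left(-1415\right) \left(- \frac{1}{272}\right) = \frac{1415}{272} \approx 5.2022$)
$\frac{A}{l{\left(-59 \right)} + 56} = \frac{1415}{272 \left(0 + 56\right)} = \frac{1415}{272 \cdot 56} = \frac{1415}{272} \cdot \frac{1}{56} = \frac{1415}{15232}$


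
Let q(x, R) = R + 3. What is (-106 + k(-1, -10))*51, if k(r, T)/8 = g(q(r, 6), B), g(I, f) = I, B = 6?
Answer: -1734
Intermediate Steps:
q(x, R) = 3 + R
k(r, T) = 72 (k(r, T) = 8*(3 + 6) = 8*9 = 72)
(-106 + k(-1, -10))*51 = (-106 + 72)*51 = -34*51 = -1734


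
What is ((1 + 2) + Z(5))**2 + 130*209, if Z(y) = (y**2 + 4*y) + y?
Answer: 29979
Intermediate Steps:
Z(y) = y**2 + 5*y
((1 + 2) + Z(5))**2 + 130*209 = ((1 + 2) + 5*(5 + 5))**2 + 130*209 = (3 + 5*10)**2 + 27170 = (3 + 50)**2 + 27170 = 53**2 + 27170 = 2809 + 27170 = 29979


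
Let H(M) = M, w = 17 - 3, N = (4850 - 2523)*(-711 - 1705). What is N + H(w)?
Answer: -5622018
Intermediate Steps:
N = -5622032 (N = 2327*(-2416) = -5622032)
w = 14
N + H(w) = -5622032 + 14 = -5622018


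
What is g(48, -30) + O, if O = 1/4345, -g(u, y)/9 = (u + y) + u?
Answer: -2580929/4345 ≈ -594.00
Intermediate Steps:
g(u, y) = -18*u - 9*y (g(u, y) = -9*((u + y) + u) = -9*(y + 2*u) = -18*u - 9*y)
O = 1/4345 ≈ 0.00023015
g(48, -30) + O = (-18*48 - 9*(-30)) + 1/4345 = (-864 + 270) + 1/4345 = -594 + 1/4345 = -2580929/4345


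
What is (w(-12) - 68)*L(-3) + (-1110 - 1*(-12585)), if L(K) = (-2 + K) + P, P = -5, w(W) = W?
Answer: 12275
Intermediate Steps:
L(K) = -7 + K (L(K) = (-2 + K) - 5 = -7 + K)
(w(-12) - 68)*L(-3) + (-1110 - 1*(-12585)) = (-12 - 68)*(-7 - 3) + (-1110 - 1*(-12585)) = -80*(-10) + (-1110 + 12585) = 800 + 11475 = 12275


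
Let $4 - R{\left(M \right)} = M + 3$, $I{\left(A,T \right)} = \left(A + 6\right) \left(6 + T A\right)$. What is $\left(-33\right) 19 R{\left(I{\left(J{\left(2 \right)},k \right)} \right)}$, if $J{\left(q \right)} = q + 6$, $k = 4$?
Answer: $332937$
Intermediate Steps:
$J{\left(q \right)} = 6 + q$
$I{\left(A,T \right)} = \left(6 + A\right) \left(6 + A T\right)$
$R{\left(M \right)} = 1 - M$ ($R{\left(M \right)} = 4 - \left(M + 3\right) = 4 - \left(3 + M\right) = 1 - M$)
$\left(-33\right) 19 R{\left(I{\left(J{\left(2 \right)},k \right)} \right)} = \left(-33\right) 19 \left(1 - \left(36 + 6 \left(6 + 2\right) + 4 \left(6 + 2\right)^{2} + 6 \left(6 + 2\right) 4\right)\right) = - 627 \left(1 - \left(36 + 6 \cdot 8 + 4 \cdot 8^{2} + 6 \cdot 8 \cdot 4\right)\right) = - 627 \left(1 - \left(36 + 48 + 4 \cdot 64 + 192\right)\right) = - 627 \left(1 - \left(36 + 48 + 256 + 192\right)\right) = - 627 \left(1 - 532\right) = \left(-627\right) \left(-531\right) = 332937$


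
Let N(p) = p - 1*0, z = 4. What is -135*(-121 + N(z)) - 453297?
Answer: -437502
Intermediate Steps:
N(p) = p (N(p) = p + 0 = p)
-135*(-121 + N(z)) - 453297 = -135*(-121 + 4) - 453297 = -135*(-117) - 453297 = 15795 - 453297 = -437502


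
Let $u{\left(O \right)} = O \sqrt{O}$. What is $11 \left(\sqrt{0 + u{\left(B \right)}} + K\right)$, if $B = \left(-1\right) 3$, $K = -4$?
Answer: $-44 + 11 \cdot 3^{\frac{3}{4}} \sqrt{- i} \approx -26.27 - 17.73 i$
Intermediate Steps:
$B = -3$
$u{\left(O \right)} = O^{\frac{3}{2}}$
$11 \left(\sqrt{0 + u{\left(B \right)}} + K\right) = 11 \left(\sqrt{0 + \left(-3\right)^{\frac{3}{2}}} - 4\right) = 11 \left(\sqrt{0 - 3 i \sqrt{3}} - 4\right) = 11 \left(\sqrt{- 3 i \sqrt{3}} - 4\right) = 11 \left(3^{\frac{3}{4}} \sqrt{- i} - 4\right) = 11 \left(-4 + 3^{\frac{3}{4}} \sqrt{- i}\right) = -44 + 11 \cdot 3^{\frac{3}{4}} \sqrt{- i}$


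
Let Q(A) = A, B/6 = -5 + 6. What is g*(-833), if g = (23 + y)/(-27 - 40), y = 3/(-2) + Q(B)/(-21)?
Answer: 35343/134 ≈ 263.75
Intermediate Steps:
B = 6 (B = 6*(-5 + 6) = 6*1 = 6)
y = -25/14 (y = 3/(-2) + 6/(-21) = 3*(-½) + 6*(-1/21) = -3/2 - 2/7 = -25/14 ≈ -1.7857)
g = -297/938 (g = (23 - 25/14)/(-27 - 40) = (297/14)/(-67) = (297/14)*(-1/67) = -297/938 ≈ -0.31663)
g*(-833) = -297/938*(-833) = 35343/134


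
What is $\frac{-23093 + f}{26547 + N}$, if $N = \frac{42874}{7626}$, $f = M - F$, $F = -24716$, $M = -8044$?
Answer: $- \frac{24483273}{101245148} \approx -0.24182$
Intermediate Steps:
$f = 16672$ ($f = -8044 - -24716 = -8044 + 24716 = 16672$)
$N = \frac{21437}{3813}$ ($N = 42874 \cdot \frac{1}{7626} = \frac{21437}{3813} \approx 5.6221$)
$\frac{-23093 + f}{26547 + N} = \frac{-23093 + 16672}{26547 + \frac{21437}{3813}} = - \frac{6421}{\frac{101245148}{3813}} = \left(-6421\right) \frac{3813}{101245148} = - \frac{24483273}{101245148}$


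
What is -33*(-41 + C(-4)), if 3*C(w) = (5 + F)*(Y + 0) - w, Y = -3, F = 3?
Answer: 1573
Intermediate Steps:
C(w) = -8 - w/3 (C(w) = ((5 + 3)*(-3 + 0) - w)/3 = (8*(-3) - w)/3 = (-24 - w)/3 = -8 - w/3)
-33*(-41 + C(-4)) = -33*(-41 + (-8 - 1/3*(-4))) = -33*(-41 + (-8 + 4/3)) = -33*(-41 - 20/3) = -33*(-143/3) = 1573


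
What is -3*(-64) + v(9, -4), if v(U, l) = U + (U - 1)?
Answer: 209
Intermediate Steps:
v(U, l) = -1 + 2*U (v(U, l) = U + (-1 + U) = -1 + 2*U)
-3*(-64) + v(9, -4) = -3*(-64) + (-1 + 2*9) = 192 + (-1 + 18) = 192 + 17 = 209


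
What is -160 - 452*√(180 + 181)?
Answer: -8748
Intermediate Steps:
-160 - 452*√(180 + 181) = -160 - 452*√361 = -160 - 452*19 = -160 - 8588 = -8748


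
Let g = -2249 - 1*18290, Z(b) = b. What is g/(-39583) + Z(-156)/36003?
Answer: 10627401/20653721 ≈ 0.51455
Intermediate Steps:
g = -20539 (g = -2249 - 18290 = -20539)
g/(-39583) + Z(-156)/36003 = -20539/(-39583) - 156/36003 = -20539*(-1/39583) - 156*1/36003 = 893/1721 - 52/12001 = 10627401/20653721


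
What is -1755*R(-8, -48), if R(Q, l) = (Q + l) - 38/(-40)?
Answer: 386451/4 ≈ 96613.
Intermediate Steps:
R(Q, l) = 19/20 + Q + l (R(Q, l) = (Q + l) - 38*(-1/40) = (Q + l) + 19/20 = 19/20 + Q + l)
-1755*R(-8, -48) = -1755*(19/20 - 8 - 48) = -1755*(-1101/20) = 386451/4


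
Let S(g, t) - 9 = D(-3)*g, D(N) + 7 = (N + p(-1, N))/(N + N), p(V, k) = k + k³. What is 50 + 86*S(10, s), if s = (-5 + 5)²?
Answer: -466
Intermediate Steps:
D(N) = -7 + (N³ + 2*N)/(2*N) (D(N) = -7 + (N + (N + N³))/(N + N) = -7 + (N³ + 2*N)/((2*N)) = -7 + (N³ + 2*N)*(1/(2*N)) = -7 + (N³ + 2*N)/(2*N))
s = 0 (s = 0² = 0)
S(g, t) = 9 - 3*g/2 (S(g, t) = 9 + (-6 + (½)*(-3)²)*g = 9 + (-6 + (½)*9)*g = 9 + (-6 + 9/2)*g = 9 - 3*g/2)
50 + 86*S(10, s) = 50 + 86*(9 - 3/2*10) = 50 + 86*(9 - 15) = 50 + 86*(-6) = 50 - 516 = -466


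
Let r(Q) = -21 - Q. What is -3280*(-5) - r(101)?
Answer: 16522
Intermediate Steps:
-3280*(-5) - r(101) = -3280*(-5) - (-21 - 1*101) = 16400 - (-21 - 101) = 16400 - 1*(-122) = 16400 + 122 = 16522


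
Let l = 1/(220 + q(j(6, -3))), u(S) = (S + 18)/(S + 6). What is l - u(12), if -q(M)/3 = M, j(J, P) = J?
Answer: -1007/606 ≈ -1.6617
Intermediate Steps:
q(M) = -3*M
u(S) = (18 + S)/(6 + S)
l = 1/202 (l = 1/(220 - 3*6) = 1/(220 - 18) = 1/202 ≈ 0.0049505)
l - u(12) = 1/202 - (18 + 12)/(6 + 12) = 1/202 - 30/18 = 1/202 - 1*5/3 = 1/202 - 5/3 = -1007/606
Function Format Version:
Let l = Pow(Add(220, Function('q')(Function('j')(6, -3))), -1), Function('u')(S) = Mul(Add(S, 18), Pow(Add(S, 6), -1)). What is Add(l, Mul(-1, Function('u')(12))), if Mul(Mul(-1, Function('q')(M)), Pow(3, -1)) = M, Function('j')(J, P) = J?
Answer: Rational(-1007, 606) ≈ -1.6617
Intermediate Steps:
Function('q')(M) = Mul(-3, M)
Function('u')(S) = Mul(Pow(Add(6, S), -1), Add(18, S)) (Function('u')(S) = Mul(Add(18, S), Pow(Add(6, S), -1)) = Mul(Pow(Add(6, S), -1), Add(18, S)))
l = Rational(1, 202) (l = Pow(Add(220, Mul(-3, 6)), -1) = Pow(Add(220, -18), -1) = Pow(202, -1) = Rational(1, 202) ≈ 0.0049505)
Add(l, Mul(-1, Function('u')(12))) = Add(Rational(1, 202), Mul(-1, Mul(Pow(Add(6, 12), -1), Add(18, 12)))) = Add(Rational(1, 202), Mul(-1, Mul(Pow(18, -1), 30))) = Add(Rational(1, 202), Mul(-1, Mul(Rational(1, 18), 30))) = Add(Rational(1, 202), Mul(-1, Rational(5, 3))) = Add(Rational(1, 202), Rational(-5, 3)) = Rational(-1007, 606)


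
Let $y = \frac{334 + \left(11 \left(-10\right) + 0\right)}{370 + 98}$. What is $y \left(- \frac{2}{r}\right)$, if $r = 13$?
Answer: $- \frac{112}{1521} \approx -0.073636$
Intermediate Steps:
$y = \frac{56}{117}$ ($y = \frac{334 + \left(-110 + 0\right)}{468} = \left(334 - 110\right) \frac{1}{468} = 224 \cdot \frac{1}{468} = \frac{56}{117} \approx 0.47863$)
$y \left(- \frac{2}{r}\right) = \frac{56 \left(- \frac{2}{13}\right)}{117} = \frac{56 \left(\left(-2\right) \frac{1}{13}\right)}{117} = \frac{56}{117} \left(- \frac{2}{13}\right) = - \frac{112}{1521}$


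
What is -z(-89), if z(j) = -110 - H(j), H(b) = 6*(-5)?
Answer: 80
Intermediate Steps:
H(b) = -30
z(j) = -80 (z(j) = -110 - 1*(-30) = -110 + 30 = -80)
-z(-89) = -1*(-80) = 80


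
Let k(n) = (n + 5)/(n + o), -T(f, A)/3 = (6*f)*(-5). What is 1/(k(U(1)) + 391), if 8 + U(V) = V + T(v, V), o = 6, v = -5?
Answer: 451/176793 ≈ 0.0025510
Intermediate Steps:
T(f, A) = 90*f (T(f, A) = -3*6*f*(-5) = -(-90)*f = 90*f)
U(V) = -458 + V (U(V) = -8 + (V + 90*(-5)) = -8 + (V - 450) = -8 + (-450 + V) = -458 + V)
k(n) = (5 + n)/(6 + n) (k(n) = (n + 5)/(n + 6) = (5 + n)/(6 + n))
1/(k(U(1)) + 391) = 1/((5 + (-458 + 1))/(6 + (-458 + 1)) + 391) = 1/((5 - 457)/(6 - 457) + 391) = 1/(-452/(-451) + 391) = 1/(-1/451*(-452) + 391) = 1/(452/451 + 391) = 1/(176793/451) = 451/176793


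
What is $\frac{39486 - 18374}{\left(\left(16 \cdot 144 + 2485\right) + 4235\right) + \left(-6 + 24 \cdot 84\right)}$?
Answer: $\frac{10556}{5517} \approx 1.9134$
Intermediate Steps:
$\frac{39486 - 18374}{\left(\left(16 \cdot 144 + 2485\right) + 4235\right) + \left(-6 + 24 \cdot 84\right)} = \frac{21112}{\left(\left(2304 + 2485\right) + 4235\right) + \left(-6 + 2016\right)} = \frac{21112}{\left(4789 + 4235\right) + 2010} = \frac{21112}{9024 + 2010} = \frac{21112}{11034} = 21112 \cdot \frac{1}{11034} = \frac{10556}{5517}$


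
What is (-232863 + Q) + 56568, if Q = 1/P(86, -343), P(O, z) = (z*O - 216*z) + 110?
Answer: -7880386499/44700 ≈ -1.7630e+5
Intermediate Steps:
P(O, z) = 110 - 216*z + O*z (P(O, z) = (O*z - 216*z) + 110 = (-216*z + O*z) + 110 = 110 - 216*z + O*z)
Q = 1/44700 (Q = 1/(110 - 216*(-343) + 86*(-343)) = 1/(110 + 74088 - 29498) = 1/44700 ≈ 2.2371e-5)
(-232863 + Q) + 56568 = (-232863 + 1/44700) + 56568 = -10408976099/44700 + 56568 = -7880386499/44700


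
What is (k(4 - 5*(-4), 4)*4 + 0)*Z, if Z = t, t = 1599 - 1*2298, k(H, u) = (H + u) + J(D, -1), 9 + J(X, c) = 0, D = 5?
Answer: -53124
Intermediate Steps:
J(X, c) = -9 (J(X, c) = -9 + 0 = -9)
k(H, u) = -9 + H + u (k(H, u) = (H + u) - 9 = -9 + H + u)
t = -699 (t = 1599 - 2298 = -699)
Z = -699
(k(4 - 5*(-4), 4)*4 + 0)*Z = ((-9 + (4 - 5*(-4)) + 4)*4 + 0)*(-699) = ((-9 + (4 + 20) + 4)*4 + 0)*(-699) = ((-9 + 24 + 4)*4 + 0)*(-699) = (19*4 + 0)*(-699) = (76 + 0)*(-699) = 76*(-699) = -53124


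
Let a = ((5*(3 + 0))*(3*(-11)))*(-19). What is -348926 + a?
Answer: -339521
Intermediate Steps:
a = 9405 (a = ((5*3)*(-33))*(-19) = (15*(-33))*(-19) = -495*(-19) = 9405)
-348926 + a = -348926 + 9405 = -339521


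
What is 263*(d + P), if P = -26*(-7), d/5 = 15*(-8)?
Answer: -109934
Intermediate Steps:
d = -600 (d = 5*(15*(-8)) = 5*(-120) = -600)
P = 182
263*(d + P) = 263*(-600 + 182) = 263*(-418) = -109934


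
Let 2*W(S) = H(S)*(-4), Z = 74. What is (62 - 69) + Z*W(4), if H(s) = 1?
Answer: -155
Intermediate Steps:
W(S) = -2 (W(S) = (1*(-4))/2 = (½)*(-4) = -2)
(62 - 69) + Z*W(4) = (62 - 69) + 74*(-2) = -7 - 148 = -155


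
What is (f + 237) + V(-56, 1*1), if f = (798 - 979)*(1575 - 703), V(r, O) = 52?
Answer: -157543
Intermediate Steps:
f = -157832 (f = -181*872 = -157832)
(f + 237) + V(-56, 1*1) = (-157832 + 237) + 52 = -157595 + 52 = -157543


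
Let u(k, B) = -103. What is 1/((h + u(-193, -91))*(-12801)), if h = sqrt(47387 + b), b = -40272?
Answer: 103/44726694 + sqrt(7115)/44726694 ≈ 4.1888e-6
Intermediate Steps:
h = sqrt(7115) (h = sqrt(47387 - 40272) = sqrt(7115) ≈ 84.350)
1/((h + u(-193, -91))*(-12801)) = 1/(sqrt(7115) - 103*(-12801)) = -1/12801/(-103 + sqrt(7115)) = -1/(12801*(-103 + sqrt(7115)))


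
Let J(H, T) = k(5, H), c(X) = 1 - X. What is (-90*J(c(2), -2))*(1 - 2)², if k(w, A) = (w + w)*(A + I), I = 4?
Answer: -2700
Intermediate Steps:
k(w, A) = 2*w*(4 + A) (k(w, A) = (w + w)*(A + 4) = (2*w)*(4 + A) = 2*w*(4 + A))
J(H, T) = 40 + 10*H (J(H, T) = 2*5*(4 + H) = 40 + 10*H)
(-90*J(c(2), -2))*(1 - 2)² = (-90*(40 + 10*(1 - 1*2)))*(1 - 2)² = -90*(40 + 10*(1 - 2))*(-1)² = -90*(40 + 10*(-1))*1 = -90*(40 - 10)*1 = -90*30*1 = -2700*1 = -2700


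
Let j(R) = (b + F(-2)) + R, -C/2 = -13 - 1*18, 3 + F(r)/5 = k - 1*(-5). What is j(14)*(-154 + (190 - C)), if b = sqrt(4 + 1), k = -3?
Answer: -234 - 26*sqrt(5) ≈ -292.14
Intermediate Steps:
F(r) = -5 (F(r) = -15 + 5*(-3 - 1*(-5)) = -15 + 5*(-3 + 5) = -15 + 5*2 = -15 + 10 = -5)
C = 62 (C = -2*(-13 - 1*18) = -2*(-13 - 18) = -2*(-31) = 62)
b = sqrt(5) ≈ 2.2361
j(R) = -5 + R + sqrt(5) (j(R) = (sqrt(5) - 5) + R = (-5 + sqrt(5)) + R = -5 + R + sqrt(5))
j(14)*(-154 + (190 - C)) = (-5 + 14 + sqrt(5))*(-154 + (190 - 1*62)) = (9 + sqrt(5))*(-154 + (190 - 62)) = (9 + sqrt(5))*(-154 + 128) = (9 + sqrt(5))*(-26) = -234 - 26*sqrt(5)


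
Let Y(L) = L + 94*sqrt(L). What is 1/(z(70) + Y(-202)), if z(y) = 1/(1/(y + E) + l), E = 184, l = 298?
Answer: -289331421069/2615018883006238 - 269283221703*I*sqrt(202)/5230037766012476 ≈ -0.00011064 - 0.00073178*I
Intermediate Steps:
z(y) = 1/(298 + 1/(184 + y)) (z(y) = 1/(1/(y + 184) + 298) = 1/(1/(184 + y) + 298) = 1/(298 + 1/(184 + y)))
1/(z(70) + Y(-202)) = 1/((184 + 70)/(54833 + 298*70) + (-202 + 94*sqrt(-202))) = 1/(254/(54833 + 20860) + (-202 + 94*(I*sqrt(202)))) = 1/(254/75693 + (-202 + 94*I*sqrt(202))) = 1/(-15289732/75693 + 94*I*sqrt(202))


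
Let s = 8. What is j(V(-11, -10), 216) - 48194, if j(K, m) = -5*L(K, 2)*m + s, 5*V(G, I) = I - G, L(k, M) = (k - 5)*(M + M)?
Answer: -27450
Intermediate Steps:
L(k, M) = 2*M*(-5 + k) (L(k, M) = (-5 + k)*(2*M) = 2*M*(-5 + k))
V(G, I) = -G/5 + I/5 (V(G, I) = (I - G)/5 = -G/5 + I/5)
j(K, m) = 8 - 5*m*(-20 + 4*K) (j(K, m) = -5*2*2*(-5 + K)*m + 8 = -5*(-20 + 4*K)*m + 8 = -5*m*(-20 + 4*K) + 8 = 8 - 5*m*(-20 + 4*K))
j(V(-11, -10), 216) - 48194 = (8 - 20*216*(-5 + (-1/5*(-11) + (1/5)*(-10)))) - 48194 = (8 - 20*216*(-5 + (11/5 - 2))) - 48194 = (8 - 20*216*(-5 + 1/5)) - 48194 = (8 - 20*216*(-24/5)) - 48194 = (8 + 20736) - 48194 = 20744 - 48194 = -27450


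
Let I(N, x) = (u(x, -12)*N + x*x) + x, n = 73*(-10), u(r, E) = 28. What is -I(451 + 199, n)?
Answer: -550370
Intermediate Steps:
n = -730
I(N, x) = x + x**2 + 28*N (I(N, x) = (28*N + x*x) + x = (28*N + x**2) + x = (x**2 + 28*N) + x = x + x**2 + 28*N)
-I(451 + 199, n) = -(-730 + (-730)**2 + 28*(451 + 199)) = -(-730 + 532900 + 28*650) = -(-730 + 532900 + 18200) = -1*550370 = -550370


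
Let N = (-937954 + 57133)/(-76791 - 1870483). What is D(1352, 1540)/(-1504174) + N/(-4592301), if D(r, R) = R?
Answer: -327922051137067/320262580215514678 ≈ -0.0010239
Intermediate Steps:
N = 880821/1947274 (N = -880821/(-1947274) = -880821*(-1/1947274) = 880821/1947274 ≈ 0.45234)
D(1352, 1540)/(-1504174) + N/(-4592301) = 1540/(-1504174) + (880821/1947274)/(-4592301) = 1540*(-1/1504174) + (880821/1947274)*(-1/4592301) = -110/107441 - 293607/2980822779158 = -327922051137067/320262580215514678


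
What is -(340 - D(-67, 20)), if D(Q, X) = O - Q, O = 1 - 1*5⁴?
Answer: -897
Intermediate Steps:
O = -624 (O = 1 - 1*625 = 1 - 625 = -624)
D(Q, X) = -624 - Q
-(340 - D(-67, 20)) = -(340 - (-624 - 1*(-67))) = -(340 - (-624 + 67)) = -(340 - 1*(-557)) = -(340 + 557) = -1*897 = -897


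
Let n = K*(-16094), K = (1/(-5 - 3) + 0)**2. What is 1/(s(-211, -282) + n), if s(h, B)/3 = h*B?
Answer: 32/5704145 ≈ 5.6100e-6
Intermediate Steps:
K = 1/64 (K = (1/(-8) + 0)**2 = (-1/8 + 0)**2 = (-1/8)**2 = 1/64 ≈ 0.015625)
s(h, B) = 3*B*h (s(h, B) = 3*(h*B) = 3*(B*h) = 3*B*h)
n = -8047/32 (n = (1/64)*(-16094) = -8047/32 ≈ -251.47)
1/(s(-211, -282) + n) = 1/(3*(-282)*(-211) - 8047/32) = 1/(178506 - 8047/32) = 1/(5704145/32) = 32/5704145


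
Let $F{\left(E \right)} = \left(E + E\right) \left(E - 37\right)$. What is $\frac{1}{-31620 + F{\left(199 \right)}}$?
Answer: $\frac{1}{32856} \approx 3.0436 \cdot 10^{-5}$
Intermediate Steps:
$F{\left(E \right)} = 2 E \left(-37 + E\right)$
$\frac{1}{-31620 + F{\left(199 \right)}} = \frac{1}{-31620 + 2 \cdot 199 \left(-37 + 199\right)} = \frac{1}{-31620 + 2 \cdot 199 \cdot 162} = \frac{1}{-31620 + 64476} = \frac{1}{32856}$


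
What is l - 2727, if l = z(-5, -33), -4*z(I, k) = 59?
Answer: -10967/4 ≈ -2741.8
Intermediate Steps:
z(I, k) = -59/4 (z(I, k) = -¼*59 = -59/4)
l = -59/4 ≈ -14.750
l - 2727 = -59/4 - 2727 = -10967/4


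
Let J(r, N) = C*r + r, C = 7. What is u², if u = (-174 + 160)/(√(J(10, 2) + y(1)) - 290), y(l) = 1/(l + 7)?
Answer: 1055955488/451797721281 + 1818880*√1282/451797721281 ≈ 0.0024814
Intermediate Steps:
y(l) = 1/(7 + l)
J(r, N) = 8*r (J(r, N) = 7*r + r = 8*r)
u = -14/(-290 + √1282/4) (u = (-174 + 160)/(√(8*10 + 1/(7 + 1)) - 290) = -14/(√(80 + 1/8) - 290) = -14/(√(80 + ⅛) - 290) = -14/(√(641/8) - 290) = -14/(√1282/4 - 290) = -14/(-290 + √1282/4) ≈ 0.049813)
u² = (32480/672159 + 28*√1282/672159)²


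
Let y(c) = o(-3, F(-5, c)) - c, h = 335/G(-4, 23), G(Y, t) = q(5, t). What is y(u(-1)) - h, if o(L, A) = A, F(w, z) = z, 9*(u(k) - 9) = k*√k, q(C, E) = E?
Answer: -335/23 ≈ -14.565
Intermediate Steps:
u(k) = 9 + k^(3/2)/9 (u(k) = 9 + (k*√k)/9 = 9 + k^(3/2)/9)
G(Y, t) = t
h = 335/23 ≈ 14.565
y(c) = 0 (y(c) = c - c = 0)
y(u(-1)) - h = 0 - 1*335/23 = 0 - 335/23 = -335/23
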